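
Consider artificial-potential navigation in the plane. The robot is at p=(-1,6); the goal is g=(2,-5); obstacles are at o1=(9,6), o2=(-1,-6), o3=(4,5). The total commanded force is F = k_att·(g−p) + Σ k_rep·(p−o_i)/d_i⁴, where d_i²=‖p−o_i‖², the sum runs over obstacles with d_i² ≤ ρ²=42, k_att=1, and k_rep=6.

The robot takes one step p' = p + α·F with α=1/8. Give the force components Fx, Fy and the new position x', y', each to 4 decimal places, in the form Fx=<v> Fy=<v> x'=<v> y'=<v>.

F_att = 1·(g−p) = 1·(3,-11) = (3.0000,-11.0000)
o1: d²=100 > ρ²=42 → inactive
o2: d²=144 > ρ²=42 → inactive
o3: d²=26 ≤ ρ²=42; F_rep = 6·(-5,1)/26² = (-0.0444,0.0089)
F = F_att + ΣF_rep = (2.9556,-10.9911)
p' = p + 1/8·F = (-0.6305,4.6261)

Fx=2.9556 Fy=-10.9911 x'=-0.6305 y'=4.6261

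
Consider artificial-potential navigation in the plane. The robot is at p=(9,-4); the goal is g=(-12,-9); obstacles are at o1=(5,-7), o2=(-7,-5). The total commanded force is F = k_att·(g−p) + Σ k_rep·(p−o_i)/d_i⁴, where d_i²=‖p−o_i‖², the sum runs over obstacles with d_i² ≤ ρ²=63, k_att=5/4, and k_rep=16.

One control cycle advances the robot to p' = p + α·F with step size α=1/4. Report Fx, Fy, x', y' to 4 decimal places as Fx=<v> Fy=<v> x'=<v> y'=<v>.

Fx=-26.1476 Fy=-6.1732 x'=2.4631 y'=-5.5433

F_att = 5/4·(g−p) = 5/4·(-21,-5) = (-26.2500,-6.2500)
o1: d²=25 ≤ ρ²=63; F_rep = 16·(4,3)/25² = (0.1024,0.0768)
o2: d²=257 > ρ²=63 → inactive
F = F_att + ΣF_rep = (-26.1476,-6.1732)
p' = p + 1/4·F = (2.4631,-5.5433)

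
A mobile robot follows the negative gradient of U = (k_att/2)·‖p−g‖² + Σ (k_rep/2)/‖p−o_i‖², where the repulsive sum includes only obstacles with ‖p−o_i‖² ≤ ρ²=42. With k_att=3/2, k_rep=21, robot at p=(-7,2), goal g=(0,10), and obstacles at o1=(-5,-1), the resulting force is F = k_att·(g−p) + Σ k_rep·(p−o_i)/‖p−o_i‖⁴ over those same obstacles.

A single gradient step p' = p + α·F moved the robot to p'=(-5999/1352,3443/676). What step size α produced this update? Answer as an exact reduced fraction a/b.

α = 1/4

F_att = 3/2·(g−p) = 3/2·(7,8) = (10.5000,12.0000)
o1: d²=13 ≤ ρ²=42; F_rep = 21·(-2,3)/13² = (-0.2485,0.3728)
F = F_att + ΣF_rep = (10.2515,12.3728)
Δp = p'−p = (2.5629,3.0932); α = Δx/Fx = (3465/1352) / (3465/338) = 1/4
check: Δy/Fy = (2091/676) / (2091/169) = 1/4 ✓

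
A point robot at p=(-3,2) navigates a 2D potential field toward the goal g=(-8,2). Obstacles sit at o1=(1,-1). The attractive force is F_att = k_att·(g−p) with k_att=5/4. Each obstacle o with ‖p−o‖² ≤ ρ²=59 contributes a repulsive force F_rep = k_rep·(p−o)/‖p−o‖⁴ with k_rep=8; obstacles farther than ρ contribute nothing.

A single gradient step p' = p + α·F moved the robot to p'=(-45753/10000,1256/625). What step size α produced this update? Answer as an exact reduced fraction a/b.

α = 1/4

F_att = 5/4·(g−p) = 5/4·(-5,0) = (-6.2500,0.0000)
o1: d²=25 ≤ ρ²=59; F_rep = 8·(-4,3)/25² = (-0.0512,0.0384)
F = F_att + ΣF_rep = (-6.3012,0.0384)
Δp = p'−p = (-1.5753,0.0096); α = Δx/Fx = (-15753/10000) / (-15753/2500) = 1/4
check: Δy/Fy = (6/625) / (24/625) = 1/4 ✓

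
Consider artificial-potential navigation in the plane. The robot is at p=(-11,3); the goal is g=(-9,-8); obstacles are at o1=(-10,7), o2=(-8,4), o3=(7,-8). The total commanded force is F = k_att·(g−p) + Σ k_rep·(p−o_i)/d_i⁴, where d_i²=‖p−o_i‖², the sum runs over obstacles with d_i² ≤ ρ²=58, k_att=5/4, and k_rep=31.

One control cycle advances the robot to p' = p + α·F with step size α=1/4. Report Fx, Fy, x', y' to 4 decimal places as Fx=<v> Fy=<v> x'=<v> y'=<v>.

Fx=1.4627 Fy=-14.4891 x'=-10.6343 y'=-0.6223

F_att = 5/4·(g−p) = 5/4·(2,-11) = (2.5000,-13.7500)
o1: d²=17 ≤ ρ²=58; F_rep = 31·(-1,-4)/17² = (-0.1073,-0.4291)
o2: d²=10 ≤ ρ²=58; F_rep = 31·(-3,-1)/10² = (-0.9300,-0.3100)
o3: d²=445 > ρ²=58 → inactive
F = F_att + ΣF_rep = (1.4627,-14.4891)
p' = p + 1/4·F = (-10.6343,-0.6223)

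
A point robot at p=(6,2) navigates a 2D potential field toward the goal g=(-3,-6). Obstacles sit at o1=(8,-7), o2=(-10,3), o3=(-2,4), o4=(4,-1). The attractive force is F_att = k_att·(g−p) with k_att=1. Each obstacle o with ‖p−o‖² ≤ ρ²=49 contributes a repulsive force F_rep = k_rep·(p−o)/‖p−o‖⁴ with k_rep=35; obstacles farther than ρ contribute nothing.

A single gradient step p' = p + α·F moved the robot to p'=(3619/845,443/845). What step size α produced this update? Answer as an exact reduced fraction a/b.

α = 1/5

F_att = 1·(g−p) = 1·(-9,-8) = (-9.0000,-8.0000)
o1: d²=85 > ρ²=49 → inactive
o2: d²=257 > ρ²=49 → inactive
o3: d²=68 > ρ²=49 → inactive
o4: d²=13 ≤ ρ²=49; F_rep = 35·(2,3)/13² = (0.4142,0.6213)
F = F_att + ΣF_rep = (-8.5858,-7.3787)
Δp = p'−p = (-1.7172,-1.4757); α = Δx/Fx = (-1451/845) / (-1451/169) = 1/5
check: Δy/Fy = (-1247/845) / (-1247/169) = 1/5 ✓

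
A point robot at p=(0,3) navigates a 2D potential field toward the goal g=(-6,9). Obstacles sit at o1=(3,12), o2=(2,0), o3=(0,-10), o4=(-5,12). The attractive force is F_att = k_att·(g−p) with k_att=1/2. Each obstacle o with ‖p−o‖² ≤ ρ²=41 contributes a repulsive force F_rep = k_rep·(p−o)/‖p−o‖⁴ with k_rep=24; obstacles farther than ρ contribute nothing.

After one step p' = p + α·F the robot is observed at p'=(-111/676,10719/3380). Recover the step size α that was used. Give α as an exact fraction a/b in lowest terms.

F_att = 1/2·(g−p) = 1/2·(-6,6) = (-3.0000,3.0000)
o1: d²=90 > ρ²=41 → inactive
o2: d²=13 ≤ ρ²=41; F_rep = 24·(-2,3)/13² = (-0.2840,0.4260)
o3: d²=169 > ρ²=41 → inactive
o4: d²=106 > ρ²=41 → inactive
F = F_att + ΣF_rep = (-3.2840,3.4260)
Δp = p'−p = (-0.1642,0.1713); α = Δx/Fx = (-111/676) / (-555/169) = 1/20
check: Δy/Fy = (579/3380) / (579/169) = 1/20 ✓

α = 1/20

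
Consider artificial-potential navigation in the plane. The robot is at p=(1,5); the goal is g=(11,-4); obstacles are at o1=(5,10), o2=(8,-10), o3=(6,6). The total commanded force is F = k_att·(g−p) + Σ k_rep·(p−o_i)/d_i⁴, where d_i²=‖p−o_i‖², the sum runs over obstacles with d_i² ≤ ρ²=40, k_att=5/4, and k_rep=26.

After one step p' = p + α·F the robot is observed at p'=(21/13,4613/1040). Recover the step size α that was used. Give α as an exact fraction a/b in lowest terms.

F_att = 5/4·(g−p) = 5/4·(10,-9) = (12.5000,-11.2500)
o1: d²=41 > ρ²=40 → inactive
o2: d²=274 > ρ²=40 → inactive
o3: d²=26 ≤ ρ²=40; F_rep = 26·(-5,-1)/26² = (-0.1923,-0.0385)
F = F_att + ΣF_rep = (12.3077,-11.2885)
Δp = p'−p = (0.6154,-0.5644); α = Δx/Fx = (8/13) / (160/13) = 1/20
check: Δy/Fy = (-587/1040) / (-587/52) = 1/20 ✓

α = 1/20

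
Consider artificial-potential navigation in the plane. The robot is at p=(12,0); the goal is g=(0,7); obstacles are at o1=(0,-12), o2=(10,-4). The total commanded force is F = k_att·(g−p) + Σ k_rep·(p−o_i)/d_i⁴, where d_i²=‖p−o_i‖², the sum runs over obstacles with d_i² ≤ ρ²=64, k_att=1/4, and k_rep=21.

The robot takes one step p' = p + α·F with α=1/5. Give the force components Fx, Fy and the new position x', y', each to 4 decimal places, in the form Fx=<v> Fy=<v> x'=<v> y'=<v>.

Fx=-2.8950 Fy=1.9600 x'=11.4210 y'=0.3920

F_att = 1/4·(g−p) = 1/4·(-12,7) = (-3.0000,1.7500)
o1: d²=288 > ρ²=64 → inactive
o2: d²=20 ≤ ρ²=64; F_rep = 21·(2,4)/20² = (0.1050,0.2100)
F = F_att + ΣF_rep = (-2.8950,1.9600)
p' = p + 1/5·F = (11.4210,0.3920)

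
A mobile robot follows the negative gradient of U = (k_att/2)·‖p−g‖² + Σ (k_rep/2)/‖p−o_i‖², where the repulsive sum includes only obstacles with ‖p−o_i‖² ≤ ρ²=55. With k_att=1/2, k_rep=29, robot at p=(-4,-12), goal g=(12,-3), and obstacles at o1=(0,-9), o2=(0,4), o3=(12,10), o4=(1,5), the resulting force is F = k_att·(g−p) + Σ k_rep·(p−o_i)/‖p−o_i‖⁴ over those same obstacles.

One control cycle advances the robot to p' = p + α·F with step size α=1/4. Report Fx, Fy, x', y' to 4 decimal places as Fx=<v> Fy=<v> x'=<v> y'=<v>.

F_att = 1/2·(g−p) = 1/2·(16,9) = (8.0000,4.5000)
o1: d²=25 ≤ ρ²=55; F_rep = 29·(-4,-3)/25² = (-0.1856,-0.1392)
o2: d²=272 > ρ²=55 → inactive
o3: d²=740 > ρ²=55 → inactive
o4: d²=314 > ρ²=55 → inactive
F = F_att + ΣF_rep = (7.8144,4.3608)
p' = p + 1/4·F = (-2.0464,-10.9098)

Fx=7.8144 Fy=4.3608 x'=-2.0464 y'=-10.9098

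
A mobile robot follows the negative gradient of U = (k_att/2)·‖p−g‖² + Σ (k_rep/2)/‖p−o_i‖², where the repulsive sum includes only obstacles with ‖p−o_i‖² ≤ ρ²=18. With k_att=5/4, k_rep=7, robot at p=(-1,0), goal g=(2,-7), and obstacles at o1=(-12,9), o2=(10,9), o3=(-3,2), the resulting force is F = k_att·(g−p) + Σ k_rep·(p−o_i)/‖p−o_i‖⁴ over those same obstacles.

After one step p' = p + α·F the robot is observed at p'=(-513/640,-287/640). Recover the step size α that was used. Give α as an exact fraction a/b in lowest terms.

α = 1/20

F_att = 5/4·(g−p) = 5/4·(3,-7) = (3.7500,-8.7500)
o1: d²=202 > ρ²=18 → inactive
o2: d²=202 > ρ²=18 → inactive
o3: d²=8 ≤ ρ²=18; F_rep = 7·(2,-2)/8² = (0.2188,-0.2188)
F = F_att + ΣF_rep = (3.9688,-8.9688)
Δp = p'−p = (0.1984,-0.4484); α = Δx/Fx = (127/640) / (127/32) = 1/20
check: Δy/Fy = (-287/640) / (-287/32) = 1/20 ✓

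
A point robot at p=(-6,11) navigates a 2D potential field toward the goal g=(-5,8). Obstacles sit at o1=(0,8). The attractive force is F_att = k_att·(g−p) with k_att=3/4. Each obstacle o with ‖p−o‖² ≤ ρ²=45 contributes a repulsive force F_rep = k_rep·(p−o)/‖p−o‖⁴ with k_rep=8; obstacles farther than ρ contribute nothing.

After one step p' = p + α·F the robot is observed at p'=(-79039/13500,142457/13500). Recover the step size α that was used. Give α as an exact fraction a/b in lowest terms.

F_att = 3/4·(g−p) = 3/4·(1,-3) = (0.7500,-2.2500)
o1: d²=45 ≤ ρ²=45; F_rep = 8·(-6,3)/45² = (-0.0237,0.0119)
F = F_att + ΣF_rep = (0.7263,-2.2381)
Δp = p'−p = (0.1453,-0.4476); α = Δx/Fx = (1961/13500) / (1961/2700) = 1/5
check: Δy/Fy = (-6043/13500) / (-6043/2700) = 1/5 ✓

α = 1/5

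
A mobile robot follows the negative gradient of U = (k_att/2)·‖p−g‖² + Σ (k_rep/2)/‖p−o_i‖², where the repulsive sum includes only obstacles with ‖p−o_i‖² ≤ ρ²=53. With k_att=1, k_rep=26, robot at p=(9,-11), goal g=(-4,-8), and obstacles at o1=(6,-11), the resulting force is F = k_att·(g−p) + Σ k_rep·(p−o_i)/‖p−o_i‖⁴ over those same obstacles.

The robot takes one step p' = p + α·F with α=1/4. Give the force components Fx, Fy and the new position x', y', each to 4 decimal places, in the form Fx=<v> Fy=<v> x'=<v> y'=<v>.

F_att = 1·(g−p) = 1·(-13,3) = (-13.0000,3.0000)
o1: d²=9 ≤ ρ²=53; F_rep = 26·(3,0)/9² = (0.9630,0.0000)
F = F_att + ΣF_rep = (-12.0370,3.0000)
p' = p + 1/4·F = (5.9907,-10.2500)

Fx=-12.0370 Fy=3.0000 x'=5.9907 y'=-10.2500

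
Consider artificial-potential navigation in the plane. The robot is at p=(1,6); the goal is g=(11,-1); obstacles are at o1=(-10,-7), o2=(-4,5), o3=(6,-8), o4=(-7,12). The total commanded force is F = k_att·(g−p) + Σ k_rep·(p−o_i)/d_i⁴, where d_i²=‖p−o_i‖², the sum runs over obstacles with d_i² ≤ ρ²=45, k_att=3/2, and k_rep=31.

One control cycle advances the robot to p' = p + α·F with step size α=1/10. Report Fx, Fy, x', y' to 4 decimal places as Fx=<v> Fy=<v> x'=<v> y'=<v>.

Fx=15.2293 Fy=-10.4541 x'=2.5229 y'=4.9546

F_att = 3/2·(g−p) = 3/2·(10,-7) = (15.0000,-10.5000)
o1: d²=290 > ρ²=45 → inactive
o2: d²=26 ≤ ρ²=45; F_rep = 31·(5,1)/26² = (0.2293,0.0459)
o3: d²=221 > ρ²=45 → inactive
o4: d²=100 > ρ²=45 → inactive
F = F_att + ΣF_rep = (15.2293,-10.4541)
p' = p + 1/10·F = (2.5229,4.9546)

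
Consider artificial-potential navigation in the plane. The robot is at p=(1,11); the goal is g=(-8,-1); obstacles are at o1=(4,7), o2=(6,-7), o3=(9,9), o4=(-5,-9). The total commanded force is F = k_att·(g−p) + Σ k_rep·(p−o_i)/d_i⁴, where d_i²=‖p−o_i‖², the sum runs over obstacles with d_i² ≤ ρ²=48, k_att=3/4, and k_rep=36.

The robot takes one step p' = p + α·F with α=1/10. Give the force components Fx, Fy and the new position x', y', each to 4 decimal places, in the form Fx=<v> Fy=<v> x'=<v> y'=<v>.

F_att = 3/4·(g−p) = 3/4·(-9,-12) = (-6.7500,-9.0000)
o1: d²=25 ≤ ρ²=48; F_rep = 36·(-3,4)/25² = (-0.1728,0.2304)
o2: d²=349 > ρ²=48 → inactive
o3: d²=68 > ρ²=48 → inactive
o4: d²=436 > ρ²=48 → inactive
F = F_att + ΣF_rep = (-6.9228,-8.7696)
p' = p + 1/10·F = (0.3077,10.1230)

Fx=-6.9228 Fy=-8.7696 x'=0.3077 y'=10.1230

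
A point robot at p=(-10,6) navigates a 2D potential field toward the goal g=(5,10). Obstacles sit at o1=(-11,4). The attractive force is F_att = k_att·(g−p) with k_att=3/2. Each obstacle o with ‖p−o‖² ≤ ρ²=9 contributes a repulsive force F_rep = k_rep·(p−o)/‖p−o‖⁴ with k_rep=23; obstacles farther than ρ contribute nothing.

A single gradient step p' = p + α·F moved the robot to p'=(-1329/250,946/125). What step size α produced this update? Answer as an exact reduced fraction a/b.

F_att = 3/2·(g−p) = 3/2·(15,4) = (22.5000,6.0000)
o1: d²=5 ≤ ρ²=9; F_rep = 23·(1,2)/5² = (0.9200,1.8400)
F = F_att + ΣF_rep = (23.4200,7.8400)
Δp = p'−p = (4.6840,1.5680); α = Δx/Fx = (1171/250) / (1171/50) = 1/5
check: Δy/Fy = (196/125) / (196/25) = 1/5 ✓

α = 1/5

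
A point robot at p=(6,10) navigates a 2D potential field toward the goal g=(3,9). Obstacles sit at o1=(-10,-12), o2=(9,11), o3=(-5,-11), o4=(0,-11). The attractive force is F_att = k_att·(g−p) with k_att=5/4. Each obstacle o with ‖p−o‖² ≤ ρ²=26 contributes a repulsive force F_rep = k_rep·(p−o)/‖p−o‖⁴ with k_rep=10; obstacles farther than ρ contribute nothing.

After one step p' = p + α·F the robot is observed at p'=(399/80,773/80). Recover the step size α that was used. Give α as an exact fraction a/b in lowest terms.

F_att = 5/4·(g−p) = 5/4·(-3,-1) = (-3.7500,-1.2500)
o1: d²=740 > ρ²=26 → inactive
o2: d²=10 ≤ ρ²=26; F_rep = 10·(-3,-1)/10² = (-0.3000,-0.1000)
o3: d²=562 > ρ²=26 → inactive
o4: d²=477 > ρ²=26 → inactive
F = F_att + ΣF_rep = (-4.0500,-1.3500)
Δp = p'−p = (-1.0125,-0.3375); α = Δx/Fx = (-81/80) / (-81/20) = 1/4
check: Δy/Fy = (-27/80) / (-27/20) = 1/4 ✓

α = 1/4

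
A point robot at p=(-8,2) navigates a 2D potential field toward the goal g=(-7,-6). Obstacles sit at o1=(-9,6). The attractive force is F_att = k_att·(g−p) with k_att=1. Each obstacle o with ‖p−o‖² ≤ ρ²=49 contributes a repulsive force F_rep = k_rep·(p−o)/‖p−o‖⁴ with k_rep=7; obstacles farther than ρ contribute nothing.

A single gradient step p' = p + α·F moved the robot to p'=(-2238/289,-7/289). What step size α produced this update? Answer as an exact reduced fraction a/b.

F_att = 1·(g−p) = 1·(1,-8) = (1.0000,-8.0000)
o1: d²=17 ≤ ρ²=49; F_rep = 7·(1,-4)/17² = (0.0242,-0.0969)
F = F_att + ΣF_rep = (1.0242,-8.0969)
Δp = p'−p = (0.2561,-2.0242); α = Δx/Fx = (74/289) / (296/289) = 1/4
check: Δy/Fy = (-585/289) / (-2340/289) = 1/4 ✓

α = 1/4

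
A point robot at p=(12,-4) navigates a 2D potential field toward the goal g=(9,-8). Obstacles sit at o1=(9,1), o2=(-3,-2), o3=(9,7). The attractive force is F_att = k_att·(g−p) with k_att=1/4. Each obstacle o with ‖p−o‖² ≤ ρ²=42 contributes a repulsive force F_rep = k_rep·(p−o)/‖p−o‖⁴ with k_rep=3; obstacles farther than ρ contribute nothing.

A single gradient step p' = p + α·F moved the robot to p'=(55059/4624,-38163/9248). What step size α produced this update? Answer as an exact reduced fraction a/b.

F_att = 1/4·(g−p) = 1/4·(-3,-4) = (-0.7500,-1.0000)
o1: d²=34 ≤ ρ²=42; F_rep = 3·(3,-5)/34² = (0.0078,-0.0130)
o2: d²=229 > ρ²=42 → inactive
o3: d²=130 > ρ²=42 → inactive
F = F_att + ΣF_rep = (-0.7422,-1.0130)
Δp = p'−p = (-0.0928,-0.1266); α = Δx/Fx = (-429/4624) / (-429/578) = 1/8
check: Δy/Fy = (-1171/9248) / (-1171/1156) = 1/8 ✓

α = 1/8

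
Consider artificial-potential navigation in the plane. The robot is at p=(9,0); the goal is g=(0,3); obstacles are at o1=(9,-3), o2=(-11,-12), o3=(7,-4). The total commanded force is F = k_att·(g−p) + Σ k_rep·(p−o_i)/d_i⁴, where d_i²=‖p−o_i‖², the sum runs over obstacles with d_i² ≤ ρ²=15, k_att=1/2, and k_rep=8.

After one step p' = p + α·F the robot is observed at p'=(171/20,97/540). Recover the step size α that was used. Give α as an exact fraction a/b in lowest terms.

α = 1/10

F_att = 1/2·(g−p) = 1/2·(-9,3) = (-4.5000,1.5000)
o1: d²=9 ≤ ρ²=15; F_rep = 8·(0,3)/9² = (0.0000,0.2963)
o2: d²=544 > ρ²=15 → inactive
o3: d²=20 > ρ²=15 → inactive
F = F_att + ΣF_rep = (-4.5000,1.7963)
Δp = p'−p = (-0.4500,0.1796); α = Δx/Fx = (-9/20) / (-9/2) = 1/10
check: Δy/Fy = (97/540) / (97/54) = 1/10 ✓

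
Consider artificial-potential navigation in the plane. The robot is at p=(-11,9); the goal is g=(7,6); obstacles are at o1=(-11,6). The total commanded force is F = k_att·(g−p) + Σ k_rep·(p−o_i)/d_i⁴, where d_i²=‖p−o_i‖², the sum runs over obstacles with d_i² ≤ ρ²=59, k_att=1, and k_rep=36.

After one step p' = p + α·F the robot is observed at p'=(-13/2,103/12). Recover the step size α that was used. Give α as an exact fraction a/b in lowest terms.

F_att = 1·(g−p) = 1·(18,-3) = (18.0000,-3.0000)
o1: d²=9 ≤ ρ²=59; F_rep = 36·(0,3)/9² = (0.0000,1.3333)
F = F_att + ΣF_rep = (18.0000,-1.6667)
Δp = p'−p = (4.5000,-0.4167); α = Δx/Fx = (9/2) / (18) = 1/4
check: Δy/Fy = (-5/12) / (-5/3) = 1/4 ✓

α = 1/4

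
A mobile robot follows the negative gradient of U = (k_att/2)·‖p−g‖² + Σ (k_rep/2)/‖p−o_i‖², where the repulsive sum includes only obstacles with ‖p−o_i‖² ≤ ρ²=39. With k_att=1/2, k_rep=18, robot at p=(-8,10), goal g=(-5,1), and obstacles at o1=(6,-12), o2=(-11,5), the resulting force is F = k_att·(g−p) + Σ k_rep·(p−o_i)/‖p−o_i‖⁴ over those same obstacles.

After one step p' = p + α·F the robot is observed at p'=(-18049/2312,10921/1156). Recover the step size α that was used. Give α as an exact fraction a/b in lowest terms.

F_att = 1/2·(g−p) = 1/2·(3,-9) = (1.5000,-4.5000)
o1: d²=680 > ρ²=39 → inactive
o2: d²=34 ≤ ρ²=39; F_rep = 18·(3,5)/34² = (0.0467,0.0779)
F = F_att + ΣF_rep = (1.5467,-4.4221)
Δp = p'−p = (0.1933,-0.5528); α = Δx/Fx = (447/2312) / (447/289) = 1/8
check: Δy/Fy = (-639/1156) / (-1278/289) = 1/8 ✓

α = 1/8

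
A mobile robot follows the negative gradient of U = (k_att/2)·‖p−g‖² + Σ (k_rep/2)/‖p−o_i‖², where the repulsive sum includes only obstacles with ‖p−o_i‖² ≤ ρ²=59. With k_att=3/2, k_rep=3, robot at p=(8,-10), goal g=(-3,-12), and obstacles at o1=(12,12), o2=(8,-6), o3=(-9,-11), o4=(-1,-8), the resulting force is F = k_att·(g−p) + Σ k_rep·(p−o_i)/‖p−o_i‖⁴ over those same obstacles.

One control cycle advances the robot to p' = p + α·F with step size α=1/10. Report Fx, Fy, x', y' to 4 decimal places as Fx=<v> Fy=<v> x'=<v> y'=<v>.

Fx=-16.5000 Fy=-3.0469 x'=6.3500 y'=-10.3047

F_att = 3/2·(g−p) = 3/2·(-11,-2) = (-16.5000,-3.0000)
o1: d²=500 > ρ²=59 → inactive
o2: d²=16 ≤ ρ²=59; F_rep = 3·(0,-4)/16² = (0.0000,-0.0469)
o3: d²=290 > ρ²=59 → inactive
o4: d²=85 > ρ²=59 → inactive
F = F_att + ΣF_rep = (-16.5000,-3.0469)
p' = p + 1/10·F = (6.3500,-10.3047)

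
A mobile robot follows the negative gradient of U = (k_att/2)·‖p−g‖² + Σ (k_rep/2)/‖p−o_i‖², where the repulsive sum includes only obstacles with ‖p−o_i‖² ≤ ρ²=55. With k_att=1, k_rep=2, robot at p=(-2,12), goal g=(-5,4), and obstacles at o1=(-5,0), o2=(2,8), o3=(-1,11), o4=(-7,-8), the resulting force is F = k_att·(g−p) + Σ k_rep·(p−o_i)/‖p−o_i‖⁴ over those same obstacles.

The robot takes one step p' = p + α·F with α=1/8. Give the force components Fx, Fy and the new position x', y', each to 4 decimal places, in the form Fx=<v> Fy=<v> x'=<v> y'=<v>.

F_att = 1·(g−p) = 1·(-3,-8) = (-3.0000,-8.0000)
o1: d²=153 > ρ²=55 → inactive
o2: d²=32 ≤ ρ²=55; F_rep = 2·(-4,4)/32² = (-0.0078,0.0078)
o3: d²=2 ≤ ρ²=55; F_rep = 2·(-1,1)/2² = (-0.5000,0.5000)
o4: d²=425 > ρ²=55 → inactive
F = F_att + ΣF_rep = (-3.5078,-7.4922)
p' = p + 1/8·F = (-2.4385,11.0635)

Fx=-3.5078 Fy=-7.4922 x'=-2.4385 y'=11.0635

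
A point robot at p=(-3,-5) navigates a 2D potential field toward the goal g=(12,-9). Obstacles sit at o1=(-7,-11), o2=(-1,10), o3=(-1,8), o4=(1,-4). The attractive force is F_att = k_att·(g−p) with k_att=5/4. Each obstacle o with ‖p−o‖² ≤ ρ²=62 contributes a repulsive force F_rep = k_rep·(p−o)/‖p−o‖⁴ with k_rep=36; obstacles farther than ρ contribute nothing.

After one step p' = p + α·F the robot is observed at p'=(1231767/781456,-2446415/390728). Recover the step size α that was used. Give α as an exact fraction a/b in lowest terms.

α = 1/4

F_att = 5/4·(g−p) = 5/4·(15,-4) = (18.7500,-5.0000)
o1: d²=52 ≤ ρ²=62; F_rep = 36·(4,6)/52² = (0.0533,0.0799)
o2: d²=229 > ρ²=62 → inactive
o3: d²=173 > ρ²=62 → inactive
o4: d²=17 ≤ ρ²=62; F_rep = 36·(-4,-1)/17² = (-0.4983,-0.1246)
F = F_att + ΣF_rep = (18.3050,-5.0447)
Δp = p'−p = (4.5762,-1.2612); α = Δx/Fx = (3576135/781456) / (3576135/195364) = 1/4
check: Δy/Fy = (-492775/390728) / (-492775/97682) = 1/4 ✓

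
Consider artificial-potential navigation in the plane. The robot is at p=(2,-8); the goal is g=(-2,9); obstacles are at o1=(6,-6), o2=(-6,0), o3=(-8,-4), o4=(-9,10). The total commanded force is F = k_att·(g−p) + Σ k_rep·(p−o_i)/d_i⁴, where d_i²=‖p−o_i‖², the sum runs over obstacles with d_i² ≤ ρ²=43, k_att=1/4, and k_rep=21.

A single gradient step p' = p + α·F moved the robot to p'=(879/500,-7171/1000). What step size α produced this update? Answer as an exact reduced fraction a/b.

α = 1/5

F_att = 1/4·(g−p) = 1/4·(-4,17) = (-1.0000,4.2500)
o1: d²=20 ≤ ρ²=43; F_rep = 21·(-4,-2)/20² = (-0.2100,-0.1050)
o2: d²=128 > ρ²=43 → inactive
o3: d²=116 > ρ²=43 → inactive
o4: d²=445 > ρ²=43 → inactive
F = F_att + ΣF_rep = (-1.2100,4.1450)
Δp = p'−p = (-0.2420,0.8290); α = Δx/Fx = (-121/500) / (-121/100) = 1/5
check: Δy/Fy = (829/1000) / (829/200) = 1/5 ✓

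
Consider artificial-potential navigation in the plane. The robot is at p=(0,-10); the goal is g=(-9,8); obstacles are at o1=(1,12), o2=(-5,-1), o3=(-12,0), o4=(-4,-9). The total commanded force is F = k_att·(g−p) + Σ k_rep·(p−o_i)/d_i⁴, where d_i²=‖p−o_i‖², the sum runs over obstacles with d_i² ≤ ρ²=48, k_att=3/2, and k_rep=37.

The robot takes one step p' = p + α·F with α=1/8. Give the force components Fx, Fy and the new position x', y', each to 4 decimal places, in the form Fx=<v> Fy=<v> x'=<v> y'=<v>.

F_att = 3/2·(g−p) = 3/2·(-9,18) = (-13.5000,27.0000)
o1: d²=485 > ρ²=48 → inactive
o2: d²=106 > ρ²=48 → inactive
o3: d²=244 > ρ²=48 → inactive
o4: d²=17 ≤ ρ²=48; F_rep = 37·(4,-1)/17² = (0.5121,-0.1280)
F = F_att + ΣF_rep = (-12.9879,26.8720)
p' = p + 1/8·F = (-1.6235,-6.6410)

Fx=-12.9879 Fy=26.8720 x'=-1.6235 y'=-6.6410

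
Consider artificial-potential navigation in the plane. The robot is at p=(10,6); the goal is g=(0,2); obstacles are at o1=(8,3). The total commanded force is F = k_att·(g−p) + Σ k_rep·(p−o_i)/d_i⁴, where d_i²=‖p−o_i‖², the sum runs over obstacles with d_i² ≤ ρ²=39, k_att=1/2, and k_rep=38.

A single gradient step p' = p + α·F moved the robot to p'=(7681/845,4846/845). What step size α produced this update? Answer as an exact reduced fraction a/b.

F_att = 1/2·(g−p) = 1/2·(-10,-4) = (-5.0000,-2.0000)
o1: d²=13 ≤ ρ²=39; F_rep = 38·(2,3)/13² = (0.4497,0.6746)
F = F_att + ΣF_rep = (-4.5503,-1.3254)
Δp = p'−p = (-0.9101,-0.2651); α = Δx/Fx = (-769/845) / (-769/169) = 1/5
check: Δy/Fy = (-224/845) / (-224/169) = 1/5 ✓

α = 1/5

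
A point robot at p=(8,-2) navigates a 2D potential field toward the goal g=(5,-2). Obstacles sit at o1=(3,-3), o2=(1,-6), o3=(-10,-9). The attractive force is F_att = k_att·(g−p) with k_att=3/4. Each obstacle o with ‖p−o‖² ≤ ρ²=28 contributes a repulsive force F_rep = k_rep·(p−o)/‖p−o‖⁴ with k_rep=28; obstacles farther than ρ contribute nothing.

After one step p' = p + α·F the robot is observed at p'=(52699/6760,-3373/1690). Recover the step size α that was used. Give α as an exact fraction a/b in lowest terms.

F_att = 3/4·(g−p) = 3/4·(-3,0) = (-2.2500,0.0000)
o1: d²=26 ≤ ρ²=28; F_rep = 28·(5,1)/26² = (0.2071,0.0414)
o2: d²=65 > ρ²=28 → inactive
o3: d²=373 > ρ²=28 → inactive
F = F_att + ΣF_rep = (-2.0429,0.0414)
Δp = p'−p = (-0.2043,0.0041); α = Δx/Fx = (-1381/6760) / (-1381/676) = 1/10
check: Δy/Fy = (7/1690) / (7/169) = 1/10 ✓

α = 1/10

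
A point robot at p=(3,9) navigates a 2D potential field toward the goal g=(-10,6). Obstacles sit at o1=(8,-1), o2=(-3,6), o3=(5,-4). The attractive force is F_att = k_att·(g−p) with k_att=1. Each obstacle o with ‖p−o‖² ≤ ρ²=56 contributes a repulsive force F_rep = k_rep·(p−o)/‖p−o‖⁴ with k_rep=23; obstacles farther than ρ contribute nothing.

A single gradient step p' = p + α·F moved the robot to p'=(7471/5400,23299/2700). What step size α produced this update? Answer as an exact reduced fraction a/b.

α = 1/8

F_att = 1·(g−p) = 1·(-13,-3) = (-13.0000,-3.0000)
o1: d²=125 > ρ²=56 → inactive
o2: d²=45 ≤ ρ²=56; F_rep = 23·(6,3)/45² = (0.0681,0.0341)
o3: d²=173 > ρ²=56 → inactive
F = F_att + ΣF_rep = (-12.9319,-2.9659)
Δp = p'−p = (-1.6165,-0.3707); α = Δx/Fx = (-8729/5400) / (-8729/675) = 1/8
check: Δy/Fy = (-1001/2700) / (-2002/675) = 1/8 ✓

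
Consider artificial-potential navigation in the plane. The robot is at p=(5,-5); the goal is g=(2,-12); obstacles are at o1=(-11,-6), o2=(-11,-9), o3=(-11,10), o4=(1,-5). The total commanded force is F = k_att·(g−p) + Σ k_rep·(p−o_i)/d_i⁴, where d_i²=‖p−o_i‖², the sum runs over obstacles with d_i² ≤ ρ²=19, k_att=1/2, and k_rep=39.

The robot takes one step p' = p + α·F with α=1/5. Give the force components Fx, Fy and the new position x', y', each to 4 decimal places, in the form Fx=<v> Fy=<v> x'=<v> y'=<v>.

Fx=-0.8906 Fy=-3.5000 x'=4.8219 y'=-5.7000

F_att = 1/2·(g−p) = 1/2·(-3,-7) = (-1.5000,-3.5000)
o1: d²=257 > ρ²=19 → inactive
o2: d²=272 > ρ²=19 → inactive
o3: d²=481 > ρ²=19 → inactive
o4: d²=16 ≤ ρ²=19; F_rep = 39·(4,0)/16² = (0.6094,0.0000)
F = F_att + ΣF_rep = (-0.8906,-3.5000)
p' = p + 1/5·F = (4.8219,-5.7000)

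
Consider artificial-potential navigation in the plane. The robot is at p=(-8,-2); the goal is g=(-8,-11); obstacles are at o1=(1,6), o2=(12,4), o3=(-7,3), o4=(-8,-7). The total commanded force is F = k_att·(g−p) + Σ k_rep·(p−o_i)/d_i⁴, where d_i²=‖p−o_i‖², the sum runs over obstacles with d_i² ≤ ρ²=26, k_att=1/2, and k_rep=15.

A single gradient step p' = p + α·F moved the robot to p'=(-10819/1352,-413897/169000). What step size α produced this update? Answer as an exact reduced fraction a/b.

α = 1/10

F_att = 1/2·(g−p) = 1/2·(0,-9) = (0.0000,-4.5000)
o1: d²=145 > ρ²=26 → inactive
o2: d²=436 > ρ²=26 → inactive
o3: d²=26 ≤ ρ²=26; F_rep = 15·(-1,-5)/26² = (-0.0222,-0.1109)
o4: d²=25 ≤ ρ²=26; F_rep = 15·(0,5)/25² = (0.0000,0.1200)
F = F_att + ΣF_rep = (-0.0222,-4.4909)
Δp = p'−p = (-0.0022,-0.4491); α = Δx/Fx = (-3/1352) / (-15/676) = 1/10
check: Δy/Fy = (-75897/169000) / (-75897/16900) = 1/10 ✓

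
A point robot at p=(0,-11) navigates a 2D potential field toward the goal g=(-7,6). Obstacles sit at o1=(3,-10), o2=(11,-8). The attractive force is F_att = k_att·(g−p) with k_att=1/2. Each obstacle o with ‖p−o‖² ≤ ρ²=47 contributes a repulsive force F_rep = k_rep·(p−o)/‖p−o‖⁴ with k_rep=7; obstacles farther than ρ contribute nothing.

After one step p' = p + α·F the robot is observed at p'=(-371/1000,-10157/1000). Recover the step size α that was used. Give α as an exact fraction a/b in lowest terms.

α = 1/10

F_att = 1/2·(g−p) = 1/2·(-7,17) = (-3.5000,8.5000)
o1: d²=10 ≤ ρ²=47; F_rep = 7·(-3,-1)/10² = (-0.2100,-0.0700)
o2: d²=130 > ρ²=47 → inactive
F = F_att + ΣF_rep = (-3.7100,8.4300)
Δp = p'−p = (-0.3710,0.8430); α = Δx/Fx = (-371/1000) / (-371/100) = 1/10
check: Δy/Fy = (843/1000) / (843/100) = 1/10 ✓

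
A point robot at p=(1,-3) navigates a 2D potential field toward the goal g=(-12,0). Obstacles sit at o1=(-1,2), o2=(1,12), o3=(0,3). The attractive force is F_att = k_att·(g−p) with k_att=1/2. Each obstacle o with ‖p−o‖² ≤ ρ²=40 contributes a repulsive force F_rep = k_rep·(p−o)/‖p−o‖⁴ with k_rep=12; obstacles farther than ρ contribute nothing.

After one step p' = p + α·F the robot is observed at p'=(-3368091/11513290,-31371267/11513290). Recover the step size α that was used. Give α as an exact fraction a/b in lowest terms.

F_att = 1/2·(g−p) = 1/2·(-13,3) = (-6.5000,1.5000)
o1: d²=29 ≤ ρ²=40; F_rep = 12·(2,-5)/29² = (0.0285,-0.0713)
o2: d²=225 > ρ²=40 → inactive
o3: d²=37 ≤ ρ²=40; F_rep = 12·(1,-6)/37² = (0.0088,-0.0526)
F = F_att + ΣF_rep = (-6.4627,1.3761)
Δp = p'−p = (-1.2925,0.2752); α = Δx/Fx = (-14881381/11513290) / (-14881381/2302658) = 1/5
check: Δy/Fy = (3168603/11513290) / (3168603/2302658) = 1/5 ✓

α = 1/5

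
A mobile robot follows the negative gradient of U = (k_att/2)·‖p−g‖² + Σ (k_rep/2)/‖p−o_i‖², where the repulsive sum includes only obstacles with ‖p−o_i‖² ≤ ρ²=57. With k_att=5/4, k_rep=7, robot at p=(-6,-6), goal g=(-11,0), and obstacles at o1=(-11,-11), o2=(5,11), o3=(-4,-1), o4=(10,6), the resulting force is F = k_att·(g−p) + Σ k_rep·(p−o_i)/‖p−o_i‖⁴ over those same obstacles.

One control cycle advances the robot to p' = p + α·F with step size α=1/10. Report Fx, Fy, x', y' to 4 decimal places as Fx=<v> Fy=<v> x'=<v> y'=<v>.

F_att = 5/4·(g−p) = 5/4·(-5,6) = (-6.2500,7.5000)
o1: d²=50 ≤ ρ²=57; F_rep = 7·(5,5)/50² = (0.0140,0.0140)
o2: d²=410 > ρ²=57 → inactive
o3: d²=29 ≤ ρ²=57; F_rep = 7·(-2,-5)/29² = (-0.0166,-0.0416)
o4: d²=400 > ρ²=57 → inactive
F = F_att + ΣF_rep = (-6.2526,7.4724)
p' = p + 1/10·F = (-6.6253,-5.2528)

Fx=-6.2526 Fy=7.4724 x'=-6.6253 y'=-5.2528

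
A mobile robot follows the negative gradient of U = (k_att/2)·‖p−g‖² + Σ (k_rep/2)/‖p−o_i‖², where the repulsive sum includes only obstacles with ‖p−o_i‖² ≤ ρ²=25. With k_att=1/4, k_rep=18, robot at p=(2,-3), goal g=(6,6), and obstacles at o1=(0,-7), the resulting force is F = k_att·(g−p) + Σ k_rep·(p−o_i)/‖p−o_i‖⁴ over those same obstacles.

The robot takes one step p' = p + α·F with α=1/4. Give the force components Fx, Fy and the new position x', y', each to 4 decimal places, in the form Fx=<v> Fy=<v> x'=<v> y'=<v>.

F_att = 1/4·(g−p) = 1/4·(4,9) = (1.0000,2.2500)
o1: d²=20 ≤ ρ²=25; F_rep = 18·(2,4)/20² = (0.0900,0.1800)
F = F_att + ΣF_rep = (1.0900,2.4300)
p' = p + 1/4·F = (2.2725,-2.3925)

Fx=1.0900 Fy=2.4300 x'=2.2725 y'=-2.3925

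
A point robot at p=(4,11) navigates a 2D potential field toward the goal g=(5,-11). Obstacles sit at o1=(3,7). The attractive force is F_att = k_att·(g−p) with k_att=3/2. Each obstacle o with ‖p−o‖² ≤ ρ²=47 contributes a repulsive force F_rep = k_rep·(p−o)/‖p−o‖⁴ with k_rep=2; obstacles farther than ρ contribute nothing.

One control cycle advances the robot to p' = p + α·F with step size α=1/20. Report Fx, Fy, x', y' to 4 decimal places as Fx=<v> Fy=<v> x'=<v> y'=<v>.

Fx=1.5069 Fy=-32.9723 x'=4.0753 y'=9.3514

F_att = 3/2·(g−p) = 3/2·(1,-22) = (1.5000,-33.0000)
o1: d²=17 ≤ ρ²=47; F_rep = 2·(1,4)/17² = (0.0069,0.0277)
F = F_att + ΣF_rep = (1.5069,-32.9723)
p' = p + 1/20·F = (4.0753,9.3514)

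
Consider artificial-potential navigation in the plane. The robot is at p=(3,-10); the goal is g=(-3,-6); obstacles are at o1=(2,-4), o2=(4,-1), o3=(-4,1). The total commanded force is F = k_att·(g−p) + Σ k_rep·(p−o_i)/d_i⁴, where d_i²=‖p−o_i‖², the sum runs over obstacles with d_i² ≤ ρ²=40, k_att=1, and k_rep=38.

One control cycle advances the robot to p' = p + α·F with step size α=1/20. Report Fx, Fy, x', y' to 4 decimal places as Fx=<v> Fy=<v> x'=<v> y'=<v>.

F_att = 1·(g−p) = 1·(-6,4) = (-6.0000,4.0000)
o1: d²=37 ≤ ρ²=40; F_rep = 38·(1,-6)/37² = (0.0278,-0.1665)
o2: d²=82 > ρ²=40 → inactive
o3: d²=170 > ρ²=40 → inactive
F = F_att + ΣF_rep = (-5.9722,3.8335)
p' = p + 1/20·F = (2.7014,-9.8083)

Fx=-5.9722 Fy=3.8335 x'=2.7014 y'=-9.8083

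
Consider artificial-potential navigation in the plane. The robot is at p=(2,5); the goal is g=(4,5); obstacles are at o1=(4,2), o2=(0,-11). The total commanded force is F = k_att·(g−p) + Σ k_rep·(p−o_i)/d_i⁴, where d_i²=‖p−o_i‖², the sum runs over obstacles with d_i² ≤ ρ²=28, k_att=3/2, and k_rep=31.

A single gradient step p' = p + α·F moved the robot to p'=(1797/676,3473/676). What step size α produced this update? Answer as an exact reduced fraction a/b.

α = 1/4

F_att = 3/2·(g−p) = 3/2·(2,0) = (3.0000,0.0000)
o1: d²=13 ≤ ρ²=28; F_rep = 31·(-2,3)/13² = (-0.3669,0.5503)
o2: d²=260 > ρ²=28 → inactive
F = F_att + ΣF_rep = (2.6331,0.5503)
Δp = p'−p = (0.6583,0.1376); α = Δx/Fx = (445/676) / (445/169) = 1/4
check: Δy/Fy = (93/676) / (93/169) = 1/4 ✓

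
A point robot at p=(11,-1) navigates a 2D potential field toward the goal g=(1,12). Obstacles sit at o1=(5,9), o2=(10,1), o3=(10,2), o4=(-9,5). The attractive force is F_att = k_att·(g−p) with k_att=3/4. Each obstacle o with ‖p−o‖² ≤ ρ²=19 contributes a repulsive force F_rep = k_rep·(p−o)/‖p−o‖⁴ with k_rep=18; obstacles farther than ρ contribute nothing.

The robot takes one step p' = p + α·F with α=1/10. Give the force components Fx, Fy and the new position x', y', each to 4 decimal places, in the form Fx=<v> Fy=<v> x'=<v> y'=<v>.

F_att = 3/4·(g−p) = 3/4·(-10,13) = (-7.5000,9.7500)
o1: d²=136 > ρ²=19 → inactive
o2: d²=5 ≤ ρ²=19; F_rep = 18·(1,-2)/5² = (0.7200,-1.4400)
o3: d²=10 ≤ ρ²=19; F_rep = 18·(1,-3)/10² = (0.1800,-0.5400)
o4: d²=436 > ρ²=19 → inactive
F = F_att + ΣF_rep = (-6.6000,7.7700)
p' = p + 1/10·F = (10.3400,-0.2230)

Fx=-6.6000 Fy=7.7700 x'=10.3400 y'=-0.2230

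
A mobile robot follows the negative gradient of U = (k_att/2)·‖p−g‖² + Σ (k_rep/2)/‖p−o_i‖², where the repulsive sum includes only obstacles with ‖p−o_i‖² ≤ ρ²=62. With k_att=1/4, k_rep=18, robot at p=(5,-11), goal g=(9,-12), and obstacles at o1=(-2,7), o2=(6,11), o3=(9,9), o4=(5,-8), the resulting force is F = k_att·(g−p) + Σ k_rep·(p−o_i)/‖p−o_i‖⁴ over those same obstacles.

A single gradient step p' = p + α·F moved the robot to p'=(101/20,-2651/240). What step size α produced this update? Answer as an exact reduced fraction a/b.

α = 1/20

F_att = 1/4·(g−p) = 1/4·(4,-1) = (1.0000,-0.2500)
o1: d²=373 > ρ²=62 → inactive
o2: d²=485 > ρ²=62 → inactive
o3: d²=416 > ρ²=62 → inactive
o4: d²=9 ≤ ρ²=62; F_rep = 18·(0,-3)/9² = (0.0000,-0.6667)
F = F_att + ΣF_rep = (1.0000,-0.9167)
Δp = p'−p = (0.0500,-0.0458); α = Δx/Fx = (1/20) / (1) = 1/20
check: Δy/Fy = (-11/240) / (-11/12) = 1/20 ✓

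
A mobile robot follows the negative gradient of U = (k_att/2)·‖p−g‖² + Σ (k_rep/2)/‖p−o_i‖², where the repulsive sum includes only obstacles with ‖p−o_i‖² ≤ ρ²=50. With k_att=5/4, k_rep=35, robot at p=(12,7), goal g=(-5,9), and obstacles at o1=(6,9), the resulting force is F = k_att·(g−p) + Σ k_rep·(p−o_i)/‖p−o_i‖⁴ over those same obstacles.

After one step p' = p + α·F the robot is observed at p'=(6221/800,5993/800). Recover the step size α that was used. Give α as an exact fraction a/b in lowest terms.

α = 1/5

F_att = 5/4·(g−p) = 5/4·(-17,2) = (-21.2500,2.5000)
o1: d²=40 ≤ ρ²=50; F_rep = 35·(6,-2)/40² = (0.1313,-0.0437)
F = F_att + ΣF_rep = (-21.1187,2.4562)
Δp = p'−p = (-4.2237,0.4913); α = Δx/Fx = (-3379/800) / (-3379/160) = 1/5
check: Δy/Fy = (393/800) / (393/160) = 1/5 ✓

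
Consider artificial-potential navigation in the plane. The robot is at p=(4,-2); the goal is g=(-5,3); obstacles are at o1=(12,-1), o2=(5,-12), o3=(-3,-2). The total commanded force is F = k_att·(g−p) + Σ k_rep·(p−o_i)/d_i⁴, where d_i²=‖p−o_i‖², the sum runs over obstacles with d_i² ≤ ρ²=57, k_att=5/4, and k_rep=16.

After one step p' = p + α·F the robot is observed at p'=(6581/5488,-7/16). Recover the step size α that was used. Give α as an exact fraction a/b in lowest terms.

F_att = 5/4·(g−p) = 5/4·(-9,5) = (-11.2500,6.2500)
o1: d²=65 > ρ²=57 → inactive
o2: d²=101 > ρ²=57 → inactive
o3: d²=49 ≤ ρ²=57; F_rep = 16·(7,0)/49² = (0.0466,0.0000)
F = F_att + ΣF_rep = (-11.2034,6.2500)
Δp = p'−p = (-2.8008,1.5625); α = Δx/Fx = (-15371/5488) / (-15371/1372) = 1/4
check: Δy/Fy = (25/16) / (25/4) = 1/4 ✓

α = 1/4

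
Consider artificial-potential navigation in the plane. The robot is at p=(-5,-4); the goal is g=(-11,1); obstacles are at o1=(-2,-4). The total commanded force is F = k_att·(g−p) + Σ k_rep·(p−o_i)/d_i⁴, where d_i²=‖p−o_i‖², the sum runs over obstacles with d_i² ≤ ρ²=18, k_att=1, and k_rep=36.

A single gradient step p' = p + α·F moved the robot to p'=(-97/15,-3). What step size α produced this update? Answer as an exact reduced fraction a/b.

F_att = 1·(g−p) = 1·(-6,5) = (-6.0000,5.0000)
o1: d²=9 ≤ ρ²=18; F_rep = 36·(-3,0)/9² = (-1.3333,0.0000)
F = F_att + ΣF_rep = (-7.3333,5.0000)
Δp = p'−p = (-1.4667,1.0000); α = Δx/Fx = (-22/15) / (-22/3) = 1/5
check: Δy/Fy = (1) / (5) = 1/5 ✓

α = 1/5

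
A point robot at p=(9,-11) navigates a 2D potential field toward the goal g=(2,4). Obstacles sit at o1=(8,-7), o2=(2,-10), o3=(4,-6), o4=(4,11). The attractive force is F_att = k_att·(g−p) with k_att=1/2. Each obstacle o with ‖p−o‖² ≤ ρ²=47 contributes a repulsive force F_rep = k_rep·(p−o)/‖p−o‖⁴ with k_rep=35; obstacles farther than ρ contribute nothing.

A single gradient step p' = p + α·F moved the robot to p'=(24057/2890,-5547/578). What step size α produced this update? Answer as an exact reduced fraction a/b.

F_att = 1/2·(g−p) = 1/2·(-7,15) = (-3.5000,7.5000)
o1: d²=17 ≤ ρ²=47; F_rep = 35·(1,-4)/17² = (0.1211,-0.4844)
o2: d²=50 > ρ²=47 → inactive
o3: d²=50 > ρ²=47 → inactive
o4: d²=509 > ρ²=47 → inactive
F = F_att + ΣF_rep = (-3.3789,7.0156)
Δp = p'−p = (-0.6758,1.4031); α = Δx/Fx = (-1953/2890) / (-1953/578) = 1/5
check: Δy/Fy = (811/578) / (4055/578) = 1/5 ✓

α = 1/5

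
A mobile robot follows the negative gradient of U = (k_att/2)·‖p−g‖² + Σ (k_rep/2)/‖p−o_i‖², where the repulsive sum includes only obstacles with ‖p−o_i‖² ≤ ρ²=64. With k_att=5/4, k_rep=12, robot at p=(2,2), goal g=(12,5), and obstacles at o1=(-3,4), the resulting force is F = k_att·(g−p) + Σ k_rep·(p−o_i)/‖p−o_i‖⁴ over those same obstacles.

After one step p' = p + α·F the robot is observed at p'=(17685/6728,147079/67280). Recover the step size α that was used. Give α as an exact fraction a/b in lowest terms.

α = 1/20

F_att = 5/4·(g−p) = 5/4·(10,3) = (12.5000,3.7500)
o1: d²=29 ≤ ρ²=64; F_rep = 12·(5,-2)/29² = (0.0713,-0.0285)
F = F_att + ΣF_rep = (12.5713,3.7215)
Δp = p'−p = (0.6286,0.1861); α = Δx/Fx = (4229/6728) / (21145/1682) = 1/20
check: Δy/Fy = (12519/67280) / (12519/3364) = 1/20 ✓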